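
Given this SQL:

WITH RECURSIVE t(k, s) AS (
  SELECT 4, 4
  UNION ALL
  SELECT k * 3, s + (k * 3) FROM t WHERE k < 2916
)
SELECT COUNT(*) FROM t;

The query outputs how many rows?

Base: k=4, s=4.
Iteration 1: 4 < 2916 holds -> k = 4 * 3 = 12, s = 4 + 12 = 16.
Iteration 2: 12 < 2916 holds -> k = 12 * 3 = 36, s = 16 + 36 = 52.
Iteration 3: 36 < 2916 holds -> k = 36 * 3 = 108, s = 52 + 108 = 160.
Iteration 4: 108 < 2916 holds -> k = 108 * 3 = 324, s = 160 + 324 = 484.
Iteration 5: 324 < 2916 holds -> k = 324 * 3 = 972, s = 484 + 972 = 1456.
Iteration 6: 972 < 2916 holds -> k = 972 * 3 = 2916, s = 1456 + 2916 = 4372.
Iteration 7: 2916 < 2916 fails; recursion stops.
Total rows emitted: 7.

7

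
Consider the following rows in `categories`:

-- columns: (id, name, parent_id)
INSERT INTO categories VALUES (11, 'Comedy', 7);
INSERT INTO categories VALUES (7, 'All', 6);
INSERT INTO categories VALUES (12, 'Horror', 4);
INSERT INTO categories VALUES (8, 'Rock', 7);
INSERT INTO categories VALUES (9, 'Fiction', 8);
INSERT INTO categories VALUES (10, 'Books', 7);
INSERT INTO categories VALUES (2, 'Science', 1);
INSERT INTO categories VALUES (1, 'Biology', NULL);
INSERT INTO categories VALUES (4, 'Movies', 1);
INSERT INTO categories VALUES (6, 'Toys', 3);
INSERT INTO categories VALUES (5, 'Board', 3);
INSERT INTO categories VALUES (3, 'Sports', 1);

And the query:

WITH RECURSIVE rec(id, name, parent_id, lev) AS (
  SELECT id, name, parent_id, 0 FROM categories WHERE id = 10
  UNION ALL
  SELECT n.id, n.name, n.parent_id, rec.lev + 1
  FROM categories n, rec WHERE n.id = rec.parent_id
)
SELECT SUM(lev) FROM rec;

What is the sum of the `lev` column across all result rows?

10

Base: id=10 (Books), parent_id=7, lev 0.
Iteration 1: join on id=7 -> All (id 7, parent_id=6, lev 1).
Iteration 2: join on id=6 -> Toys (id 6, parent_id=3, lev 2).
Iteration 3: join on id=3 -> Sports (id 3, parent_id=1, lev 3).
Iteration 4: join on id=1 -> Biology (id 1, parent_id=NULL, lev 4).
Iteration 5: parent_id is NULL; no match; recursion stops.
SUM(lev) = 0 + 1 + 2 + 3 + 4 = 10.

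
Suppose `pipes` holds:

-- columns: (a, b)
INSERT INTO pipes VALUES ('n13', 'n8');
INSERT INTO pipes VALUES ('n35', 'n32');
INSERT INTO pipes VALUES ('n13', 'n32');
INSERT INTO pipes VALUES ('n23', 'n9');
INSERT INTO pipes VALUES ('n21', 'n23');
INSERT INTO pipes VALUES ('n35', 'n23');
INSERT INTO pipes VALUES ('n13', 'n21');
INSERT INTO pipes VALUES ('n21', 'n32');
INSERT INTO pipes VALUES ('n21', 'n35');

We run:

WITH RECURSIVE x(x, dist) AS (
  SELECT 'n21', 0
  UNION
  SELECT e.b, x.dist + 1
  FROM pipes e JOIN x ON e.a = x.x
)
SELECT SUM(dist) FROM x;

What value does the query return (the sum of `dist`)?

12

Base: (n21, dist=0).
Iteration 1: edges from {n21} -> (n23, dist=1), (n32, dist=1), (n35, dist=1).
Iteration 2: edges from {n23,n32,n35} -> (n23, dist=2), (n32, dist=2), (n9, dist=2).
Iteration 3: edges from {n23,n32,n9} -> (n9, dist=3).
Iteration 4: no outgoing edges from {n9}; recursion stops.
SUM(dist) = 0 + 1 + 1 + 1 + 2 + 2 + 2 + 3 = 12.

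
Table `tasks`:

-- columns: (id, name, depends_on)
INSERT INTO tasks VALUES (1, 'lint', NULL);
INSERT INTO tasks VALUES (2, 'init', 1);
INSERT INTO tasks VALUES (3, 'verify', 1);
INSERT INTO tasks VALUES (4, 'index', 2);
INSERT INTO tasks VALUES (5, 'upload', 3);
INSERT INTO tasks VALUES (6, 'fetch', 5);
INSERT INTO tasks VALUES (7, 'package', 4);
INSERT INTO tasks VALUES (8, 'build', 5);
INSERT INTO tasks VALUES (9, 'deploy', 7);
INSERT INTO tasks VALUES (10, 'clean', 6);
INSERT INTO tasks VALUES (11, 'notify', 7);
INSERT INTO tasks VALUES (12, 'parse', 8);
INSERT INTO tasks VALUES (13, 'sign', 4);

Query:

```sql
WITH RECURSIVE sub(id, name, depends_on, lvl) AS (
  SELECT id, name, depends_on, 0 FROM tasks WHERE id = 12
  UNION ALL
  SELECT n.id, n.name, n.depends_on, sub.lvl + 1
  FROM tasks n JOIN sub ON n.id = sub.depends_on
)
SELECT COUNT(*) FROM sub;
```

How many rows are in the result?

Base: id=12 (parse), depends_on=8, lvl 0.
Iteration 1: join on id=8 -> build (id 8, depends_on=5, lvl 1).
Iteration 2: join on id=5 -> upload (id 5, depends_on=3, lvl 2).
Iteration 3: join on id=3 -> verify (id 3, depends_on=1, lvl 3).
Iteration 4: join on id=1 -> lint (id 1, depends_on=NULL, lvl 4).
Iteration 5: depends_on is NULL; no match; recursion stops.
Total rows emitted: 5.

5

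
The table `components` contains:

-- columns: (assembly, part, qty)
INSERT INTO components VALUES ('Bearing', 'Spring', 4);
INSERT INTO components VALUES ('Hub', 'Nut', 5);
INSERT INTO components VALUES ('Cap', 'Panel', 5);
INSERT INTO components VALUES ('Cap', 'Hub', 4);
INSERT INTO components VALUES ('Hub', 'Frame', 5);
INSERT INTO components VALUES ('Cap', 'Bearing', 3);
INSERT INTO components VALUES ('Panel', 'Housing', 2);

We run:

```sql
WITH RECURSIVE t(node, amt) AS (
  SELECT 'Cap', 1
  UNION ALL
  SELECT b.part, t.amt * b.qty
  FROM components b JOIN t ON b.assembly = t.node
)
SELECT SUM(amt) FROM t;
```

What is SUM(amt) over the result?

75

Base: (Cap, amt=1).
Iteration 1: components of {Cap} -> Bearing = 1*3 = 3, Hub = 1*4 = 4, Panel = 1*5 = 5.
Iteration 2: components of {Bearing,Hub,Panel} -> Frame = 4*5 = 20, Housing = 5*2 = 10, Nut = 4*5 = 20, Spring = 3*4 = 12.
Iteration 3: no further components; recursion stops.
SUM(amt) = 1 + 3 + 4 + 5 + 12 + 20 + 20 + 10 = 75.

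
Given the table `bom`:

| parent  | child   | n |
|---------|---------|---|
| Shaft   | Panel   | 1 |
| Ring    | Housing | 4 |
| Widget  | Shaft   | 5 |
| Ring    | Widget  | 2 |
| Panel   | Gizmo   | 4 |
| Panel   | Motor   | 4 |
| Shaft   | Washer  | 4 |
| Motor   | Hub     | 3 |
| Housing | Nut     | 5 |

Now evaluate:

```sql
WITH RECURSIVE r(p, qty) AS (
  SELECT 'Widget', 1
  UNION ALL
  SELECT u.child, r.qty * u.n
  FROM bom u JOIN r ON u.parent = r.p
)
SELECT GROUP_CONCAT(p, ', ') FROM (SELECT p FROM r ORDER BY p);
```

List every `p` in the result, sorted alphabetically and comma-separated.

Gizmo, Hub, Motor, Panel, Shaft, Washer, Widget

Base: (Widget, qty=1).
Iteration 1: components of {Widget} -> Shaft = 1*5 = 5.
Iteration 2: components of {Shaft} -> Panel = 5*1 = 5, Washer = 5*4 = 20.
Iteration 3: components of {Panel,Washer} -> Gizmo = 5*4 = 20, Motor = 5*4 = 20.
Iteration 4: components of {Gizmo,Motor} -> Hub = 20*3 = 60.
Iteration 5: no further components; recursion stops.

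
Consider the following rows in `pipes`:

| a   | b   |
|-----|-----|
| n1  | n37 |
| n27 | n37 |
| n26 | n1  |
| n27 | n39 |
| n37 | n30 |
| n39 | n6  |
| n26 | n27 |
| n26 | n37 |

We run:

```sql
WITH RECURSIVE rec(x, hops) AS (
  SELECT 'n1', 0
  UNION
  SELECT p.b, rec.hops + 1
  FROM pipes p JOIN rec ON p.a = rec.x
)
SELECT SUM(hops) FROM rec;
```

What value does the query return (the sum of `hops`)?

3

Base: (n1, hops=0).
Iteration 1: edges from {n1} -> (n37, hops=1).
Iteration 2: edges from {n37} -> (n30, hops=2).
Iteration 3: no outgoing edges from {n30}; recursion stops.
SUM(hops) = 0 + 1 + 2 = 3.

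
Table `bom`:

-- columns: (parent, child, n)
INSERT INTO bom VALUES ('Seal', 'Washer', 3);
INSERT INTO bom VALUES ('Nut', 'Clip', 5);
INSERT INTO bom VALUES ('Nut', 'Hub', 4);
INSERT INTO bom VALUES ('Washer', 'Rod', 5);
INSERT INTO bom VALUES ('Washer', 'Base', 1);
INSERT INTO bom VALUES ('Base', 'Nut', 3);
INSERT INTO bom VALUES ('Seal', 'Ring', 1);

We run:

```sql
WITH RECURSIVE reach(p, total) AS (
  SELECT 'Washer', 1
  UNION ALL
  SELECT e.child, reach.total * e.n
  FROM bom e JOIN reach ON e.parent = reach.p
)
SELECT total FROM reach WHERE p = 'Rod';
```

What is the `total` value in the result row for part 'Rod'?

5

Base: (Washer, total=1).
Iteration 1: components of {Washer} -> Base = 1*1 = 1, Rod = 1*5 = 5.
Iteration 2: components of {Base,Rod} -> Nut = 1*3 = 3.
Iteration 3: components of {Nut} -> Clip = 3*5 = 15, Hub = 3*4 = 12.
Iteration 4: no further components; recursion stops.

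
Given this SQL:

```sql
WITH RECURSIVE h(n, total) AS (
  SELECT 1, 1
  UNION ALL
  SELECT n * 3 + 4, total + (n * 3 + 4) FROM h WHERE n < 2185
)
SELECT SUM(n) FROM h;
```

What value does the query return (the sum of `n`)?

3265

Base: n=1, total=1.
Iteration 1: 1 < 2185 holds -> n = 1 * 3 + 4 = 7, total = 1 + 7 = 8.
Iteration 2: 7 < 2185 holds -> n = 7 * 3 + 4 = 25, total = 8 + 25 = 33.
Iteration 3: 25 < 2185 holds -> n = 25 * 3 + 4 = 79, total = 33 + 79 = 112.
Iteration 4: 79 < 2185 holds -> n = 79 * 3 + 4 = 241, total = 112 + 241 = 353.
Iteration 5: 241 < 2185 holds -> n = 241 * 3 + 4 = 727, total = 353 + 727 = 1080.
Iteration 6: 727 < 2185 holds -> n = 727 * 3 + 4 = 2185, total = 1080 + 2185 = 3265.
Iteration 7: 2185 < 2185 fails; recursion stops.
SUM(n) = 1 + 7 + 25 + 79 + 241 + 727 + 2185 = 3265.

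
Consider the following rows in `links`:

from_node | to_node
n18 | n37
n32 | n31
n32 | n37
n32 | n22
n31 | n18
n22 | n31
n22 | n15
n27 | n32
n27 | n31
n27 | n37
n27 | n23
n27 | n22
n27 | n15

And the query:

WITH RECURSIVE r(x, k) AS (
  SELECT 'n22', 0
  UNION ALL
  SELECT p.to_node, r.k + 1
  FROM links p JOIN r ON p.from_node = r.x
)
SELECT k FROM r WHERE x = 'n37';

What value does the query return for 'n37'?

3

Base: (n22, k=0).
Iteration 1: edges from {n22} -> (n15, k=1), (n31, k=1).
Iteration 2: edges from {n15,n31} -> (n18, k=2).
Iteration 3: edges from {n18} -> (n37, k=3).
Iteration 4: no outgoing edges from {n37}; recursion stops.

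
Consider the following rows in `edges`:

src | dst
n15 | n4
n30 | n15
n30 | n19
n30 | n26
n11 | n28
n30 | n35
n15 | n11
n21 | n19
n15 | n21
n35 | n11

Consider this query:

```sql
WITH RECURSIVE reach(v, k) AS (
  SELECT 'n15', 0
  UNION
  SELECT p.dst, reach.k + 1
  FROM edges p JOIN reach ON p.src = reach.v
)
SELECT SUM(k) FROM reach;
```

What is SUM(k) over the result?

Base: (n15, k=0).
Iteration 1: edges from {n15} -> (n11, k=1), (n21, k=1), (n4, k=1).
Iteration 2: edges from {n11,n21,n4} -> (n19, k=2), (n28, k=2).
Iteration 3: no outgoing edges from {n19,n28}; recursion stops.
SUM(k) = 0 + 1 + 1 + 1 + 2 + 2 = 7.

7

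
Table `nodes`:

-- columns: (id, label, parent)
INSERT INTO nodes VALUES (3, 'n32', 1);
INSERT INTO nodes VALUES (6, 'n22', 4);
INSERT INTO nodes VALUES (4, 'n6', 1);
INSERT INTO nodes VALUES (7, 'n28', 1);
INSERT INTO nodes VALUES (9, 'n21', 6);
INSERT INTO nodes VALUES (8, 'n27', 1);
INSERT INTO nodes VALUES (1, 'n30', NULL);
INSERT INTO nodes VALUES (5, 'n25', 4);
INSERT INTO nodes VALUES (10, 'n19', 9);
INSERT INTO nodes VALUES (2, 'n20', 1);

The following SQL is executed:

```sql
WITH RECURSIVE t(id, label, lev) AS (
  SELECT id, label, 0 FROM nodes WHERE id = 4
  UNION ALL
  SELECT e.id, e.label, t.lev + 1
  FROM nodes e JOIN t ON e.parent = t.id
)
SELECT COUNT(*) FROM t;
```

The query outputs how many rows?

5

Base: id=4 (n6) at lev 0.
Iteration 1: rows with parent in {4} -> n25 (id 5, lev 1), n22 (id 6, lev 1).
Iteration 2: rows with parent in {5,6} -> n21 (id 9, lev 2).
Iteration 3: rows with parent in {9} -> n19 (id 10, lev 3).
Iteration 4: no rows with parent in {10}; recursion stops.
Total rows emitted: 5.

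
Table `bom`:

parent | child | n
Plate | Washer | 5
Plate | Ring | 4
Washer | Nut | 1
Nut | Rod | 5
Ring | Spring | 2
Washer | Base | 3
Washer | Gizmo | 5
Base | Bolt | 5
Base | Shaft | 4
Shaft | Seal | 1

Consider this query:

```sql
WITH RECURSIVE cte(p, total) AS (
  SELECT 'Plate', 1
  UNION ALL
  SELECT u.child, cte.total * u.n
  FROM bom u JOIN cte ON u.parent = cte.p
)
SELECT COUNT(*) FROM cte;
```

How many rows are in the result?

11

Base: (Plate, total=1).
Iteration 1: components of {Plate} -> Ring = 1*4 = 4, Washer = 1*5 = 5.
Iteration 2: components of {Ring,Washer} -> Base = 5*3 = 15, Gizmo = 5*5 = 25, Nut = 5*1 = 5, Spring = 4*2 = 8.
Iteration 3: components of {Base,Gizmo,Nut,Spring} -> Bolt = 15*5 = 75, Rod = 5*5 = 25, Shaft = 15*4 = 60.
Iteration 4: components of {Bolt,Rod,Shaft} -> Seal = 60*1 = 60.
Iteration 5: no further components; recursion stops.
Total rows emitted: 11.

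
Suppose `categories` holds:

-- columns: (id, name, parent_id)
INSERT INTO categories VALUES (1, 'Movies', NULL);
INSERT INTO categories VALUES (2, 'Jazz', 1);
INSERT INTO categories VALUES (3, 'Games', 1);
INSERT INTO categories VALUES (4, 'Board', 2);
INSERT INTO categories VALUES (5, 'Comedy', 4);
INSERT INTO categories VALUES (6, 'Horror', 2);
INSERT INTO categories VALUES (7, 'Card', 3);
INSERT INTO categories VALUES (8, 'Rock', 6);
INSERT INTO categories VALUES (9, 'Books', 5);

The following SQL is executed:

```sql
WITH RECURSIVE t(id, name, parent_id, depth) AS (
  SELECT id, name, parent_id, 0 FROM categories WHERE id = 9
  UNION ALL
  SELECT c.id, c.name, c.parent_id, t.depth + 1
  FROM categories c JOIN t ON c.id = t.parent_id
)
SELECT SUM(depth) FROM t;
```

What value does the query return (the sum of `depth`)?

10

Base: id=9 (Books), parent_id=5, depth 0.
Iteration 1: join on id=5 -> Comedy (id 5, parent_id=4, depth 1).
Iteration 2: join on id=4 -> Board (id 4, parent_id=2, depth 2).
Iteration 3: join on id=2 -> Jazz (id 2, parent_id=1, depth 3).
Iteration 4: join on id=1 -> Movies (id 1, parent_id=NULL, depth 4).
Iteration 5: parent_id is NULL; no match; recursion stops.
SUM(depth) = 0 + 1 + 2 + 3 + 4 = 10.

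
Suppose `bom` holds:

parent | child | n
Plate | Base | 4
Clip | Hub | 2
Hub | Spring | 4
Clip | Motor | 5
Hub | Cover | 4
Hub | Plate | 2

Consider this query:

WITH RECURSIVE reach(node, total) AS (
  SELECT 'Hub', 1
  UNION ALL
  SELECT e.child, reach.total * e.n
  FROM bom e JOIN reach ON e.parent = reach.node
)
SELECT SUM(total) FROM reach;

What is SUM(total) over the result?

Base: (Hub, total=1).
Iteration 1: components of {Hub} -> Cover = 1*4 = 4, Plate = 1*2 = 2, Spring = 1*4 = 4.
Iteration 2: components of {Cover,Plate,Spring} -> Base = 2*4 = 8.
Iteration 3: no further components; recursion stops.
SUM(total) = 1 + 2 + 4 + 4 + 8 = 19.

19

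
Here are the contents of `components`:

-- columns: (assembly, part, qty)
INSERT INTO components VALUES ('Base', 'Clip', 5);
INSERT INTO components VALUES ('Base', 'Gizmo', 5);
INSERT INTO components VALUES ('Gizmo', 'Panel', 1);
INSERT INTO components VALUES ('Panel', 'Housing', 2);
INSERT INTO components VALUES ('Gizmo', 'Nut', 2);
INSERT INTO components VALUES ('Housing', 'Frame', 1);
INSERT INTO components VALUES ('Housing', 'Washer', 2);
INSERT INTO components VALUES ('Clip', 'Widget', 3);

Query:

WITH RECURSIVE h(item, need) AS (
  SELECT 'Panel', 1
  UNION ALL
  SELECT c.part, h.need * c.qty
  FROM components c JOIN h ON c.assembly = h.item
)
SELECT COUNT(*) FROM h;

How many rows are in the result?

Base: (Panel, need=1).
Iteration 1: components of {Panel} -> Housing = 1*2 = 2.
Iteration 2: components of {Housing} -> Frame = 2*1 = 2, Washer = 2*2 = 4.
Iteration 3: no further components; recursion stops.
Total rows emitted: 4.

4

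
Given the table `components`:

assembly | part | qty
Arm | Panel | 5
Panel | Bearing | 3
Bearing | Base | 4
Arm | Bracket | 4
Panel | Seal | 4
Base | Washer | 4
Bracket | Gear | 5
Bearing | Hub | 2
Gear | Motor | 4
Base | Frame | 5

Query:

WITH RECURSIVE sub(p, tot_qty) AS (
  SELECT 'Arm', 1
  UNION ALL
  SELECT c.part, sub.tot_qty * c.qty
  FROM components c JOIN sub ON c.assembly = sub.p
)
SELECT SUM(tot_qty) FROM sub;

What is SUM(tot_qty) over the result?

775

Base: (Arm, tot_qty=1).
Iteration 1: components of {Arm} -> Bracket = 1*4 = 4, Panel = 1*5 = 5.
Iteration 2: components of {Bracket,Panel} -> Bearing = 5*3 = 15, Gear = 4*5 = 20, Seal = 5*4 = 20.
Iteration 3: components of {Bearing,Gear,Seal} -> Base = 15*4 = 60, Hub = 15*2 = 30, Motor = 20*4 = 80.
Iteration 4: components of {Base,Hub,Motor} -> Frame = 60*5 = 300, Washer = 60*4 = 240.
Iteration 5: no further components; recursion stops.
SUM(tot_qty) = 1 + 5 + 4 + 15 + 20 + 20 + 60 + 30 + 80 + 240 + 300 = 775.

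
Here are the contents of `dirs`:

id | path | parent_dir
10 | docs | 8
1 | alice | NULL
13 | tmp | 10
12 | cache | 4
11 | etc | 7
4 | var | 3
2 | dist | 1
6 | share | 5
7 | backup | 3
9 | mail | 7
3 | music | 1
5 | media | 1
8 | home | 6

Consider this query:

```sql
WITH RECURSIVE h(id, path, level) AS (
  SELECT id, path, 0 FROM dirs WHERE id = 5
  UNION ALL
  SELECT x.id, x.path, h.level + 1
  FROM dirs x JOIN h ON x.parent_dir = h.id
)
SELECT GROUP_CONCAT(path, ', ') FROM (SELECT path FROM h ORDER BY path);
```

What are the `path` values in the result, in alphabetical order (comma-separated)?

docs, home, media, share, tmp

Base: id=5 (media) at level 0.
Iteration 1: rows with parent_dir in {5} -> share (id 6, level 1).
Iteration 2: rows with parent_dir in {6} -> home (id 8, level 2).
Iteration 3: rows with parent_dir in {8} -> docs (id 10, level 3).
Iteration 4: rows with parent_dir in {10} -> tmp (id 13, level 4).
Iteration 5: no rows with parent_dir in {13}; recursion stops.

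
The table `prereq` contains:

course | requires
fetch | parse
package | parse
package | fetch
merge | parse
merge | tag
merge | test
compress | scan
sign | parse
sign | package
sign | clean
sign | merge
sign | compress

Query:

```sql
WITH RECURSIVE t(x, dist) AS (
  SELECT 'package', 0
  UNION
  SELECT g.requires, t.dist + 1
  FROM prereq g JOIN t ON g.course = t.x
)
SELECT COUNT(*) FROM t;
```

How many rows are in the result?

Base: (package, dist=0).
Iteration 1: edges from {package} -> (fetch, dist=1), (parse, dist=1).
Iteration 2: edges from {fetch,parse} -> (parse, dist=2).
Iteration 3: no outgoing edges from {parse}; recursion stops.
Total rows emitted: 4.

4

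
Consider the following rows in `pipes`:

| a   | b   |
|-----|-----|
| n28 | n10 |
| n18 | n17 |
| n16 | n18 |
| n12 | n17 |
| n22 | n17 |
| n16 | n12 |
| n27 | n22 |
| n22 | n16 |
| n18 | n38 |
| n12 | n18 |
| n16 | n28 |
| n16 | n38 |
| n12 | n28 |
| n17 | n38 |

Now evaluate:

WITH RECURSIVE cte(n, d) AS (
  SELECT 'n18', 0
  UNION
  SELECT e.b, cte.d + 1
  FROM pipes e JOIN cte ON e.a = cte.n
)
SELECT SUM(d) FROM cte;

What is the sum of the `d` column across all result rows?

Base: (n18, d=0).
Iteration 1: edges from {n18} -> (n17, d=1), (n38, d=1).
Iteration 2: edges from {n17,n38} -> (n38, d=2).
Iteration 3: no outgoing edges from {n38}; recursion stops.
SUM(d) = 0 + 1 + 1 + 2 = 4.

4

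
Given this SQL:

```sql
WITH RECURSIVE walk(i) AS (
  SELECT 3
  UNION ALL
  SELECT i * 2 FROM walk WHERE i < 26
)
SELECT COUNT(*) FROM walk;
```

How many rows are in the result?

Base: i=3.
Iteration 1: 3 < 26 holds -> i = 3 * 2 = 6.
Iteration 2: 6 < 26 holds -> i = 6 * 2 = 12.
Iteration 3: 12 < 26 holds -> i = 12 * 2 = 24.
Iteration 4: 24 < 26 holds -> i = 24 * 2 = 48.
Iteration 5: 48 < 26 fails; recursion stops.
Total rows emitted: 5.

5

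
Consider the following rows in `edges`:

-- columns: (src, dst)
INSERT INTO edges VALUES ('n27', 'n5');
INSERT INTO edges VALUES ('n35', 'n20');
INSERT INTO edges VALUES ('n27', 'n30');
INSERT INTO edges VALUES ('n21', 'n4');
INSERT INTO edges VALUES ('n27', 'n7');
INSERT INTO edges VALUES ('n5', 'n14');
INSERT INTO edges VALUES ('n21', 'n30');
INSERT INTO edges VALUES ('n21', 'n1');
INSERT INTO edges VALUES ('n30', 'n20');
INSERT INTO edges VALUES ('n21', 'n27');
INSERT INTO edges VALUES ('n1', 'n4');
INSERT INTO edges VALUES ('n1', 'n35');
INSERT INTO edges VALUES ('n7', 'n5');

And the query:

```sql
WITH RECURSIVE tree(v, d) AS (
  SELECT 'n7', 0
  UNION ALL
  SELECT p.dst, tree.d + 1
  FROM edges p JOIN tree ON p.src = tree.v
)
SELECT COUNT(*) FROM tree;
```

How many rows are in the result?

3

Base: (n7, d=0).
Iteration 1: edges from {n7} -> (n5, d=1).
Iteration 2: edges from {n5} -> (n14, d=2).
Iteration 3: no outgoing edges from {n14}; recursion stops.
Total rows emitted: 3.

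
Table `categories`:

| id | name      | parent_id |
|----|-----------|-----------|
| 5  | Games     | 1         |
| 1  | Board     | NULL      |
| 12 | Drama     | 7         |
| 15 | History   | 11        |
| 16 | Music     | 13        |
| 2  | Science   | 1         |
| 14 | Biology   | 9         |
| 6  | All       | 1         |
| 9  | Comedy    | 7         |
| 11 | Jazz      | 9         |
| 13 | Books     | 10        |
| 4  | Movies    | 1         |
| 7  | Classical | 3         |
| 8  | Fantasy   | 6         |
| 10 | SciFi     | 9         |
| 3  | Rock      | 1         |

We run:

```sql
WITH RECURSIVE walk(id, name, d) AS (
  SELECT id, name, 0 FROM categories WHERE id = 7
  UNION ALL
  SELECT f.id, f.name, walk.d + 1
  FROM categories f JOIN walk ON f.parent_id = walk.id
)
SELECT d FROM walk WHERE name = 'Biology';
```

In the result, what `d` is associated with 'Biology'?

Base: id=7 (Classical) at d 0.
Iteration 1: rows with parent_id in {7} -> Comedy (id 9, d 1), Drama (id 12, d 1).
Iteration 2: rows with parent_id in {9,12} -> SciFi (id 10, d 2), Jazz (id 11, d 2), Biology (id 14, d 2).
Iteration 3: rows with parent_id in {10,11,14} -> Books (id 13, d 3), History (id 15, d 3).
Iteration 4: rows with parent_id in {13,15} -> Music (id 16, d 4).
Iteration 5: no rows with parent_id in {16}; recursion stops.

2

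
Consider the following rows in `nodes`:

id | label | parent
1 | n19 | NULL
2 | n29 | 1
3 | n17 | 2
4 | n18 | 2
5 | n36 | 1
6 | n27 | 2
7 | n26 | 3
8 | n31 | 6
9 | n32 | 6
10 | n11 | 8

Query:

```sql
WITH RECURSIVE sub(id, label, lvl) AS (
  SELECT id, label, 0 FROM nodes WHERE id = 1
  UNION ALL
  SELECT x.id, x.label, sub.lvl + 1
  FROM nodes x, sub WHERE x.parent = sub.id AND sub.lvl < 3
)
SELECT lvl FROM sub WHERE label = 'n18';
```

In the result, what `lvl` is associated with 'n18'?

2

Base: id=1 (n19) at lvl 0.
Iteration 1: rows with parent in {1} -> n29 (id 2, lvl 1), n36 (id 5, lvl 1).
Iteration 2: rows with parent in {2,5} -> n17 (id 3, lvl 2), n18 (id 4, lvl 2), n27 (id 6, lvl 2).
Iteration 3: rows with parent in {3,4,6} -> n26 (id 7, lvl 3), n31 (id 8, lvl 3), n32 (id 9, lvl 3).
Iteration 4: lvl < 3 fails for all current rows; recursion stops.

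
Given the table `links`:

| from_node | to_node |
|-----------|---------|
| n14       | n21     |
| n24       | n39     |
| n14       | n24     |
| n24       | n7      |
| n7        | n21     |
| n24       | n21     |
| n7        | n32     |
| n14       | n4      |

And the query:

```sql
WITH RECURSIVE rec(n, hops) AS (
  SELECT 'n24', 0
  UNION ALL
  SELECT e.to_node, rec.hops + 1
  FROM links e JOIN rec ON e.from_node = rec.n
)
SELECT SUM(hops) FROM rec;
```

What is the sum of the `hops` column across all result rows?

Base: (n24, hops=0).
Iteration 1: edges from {n24} -> (n21, hops=1), (n39, hops=1), (n7, hops=1).
Iteration 2: edges from {n21,n39,n7} -> (n21, hops=2), (n32, hops=2).
Iteration 3: no outgoing edges from {n21,n32}; recursion stops.
SUM(hops) = 0 + 1 + 1 + 1 + 2 + 2 = 7.

7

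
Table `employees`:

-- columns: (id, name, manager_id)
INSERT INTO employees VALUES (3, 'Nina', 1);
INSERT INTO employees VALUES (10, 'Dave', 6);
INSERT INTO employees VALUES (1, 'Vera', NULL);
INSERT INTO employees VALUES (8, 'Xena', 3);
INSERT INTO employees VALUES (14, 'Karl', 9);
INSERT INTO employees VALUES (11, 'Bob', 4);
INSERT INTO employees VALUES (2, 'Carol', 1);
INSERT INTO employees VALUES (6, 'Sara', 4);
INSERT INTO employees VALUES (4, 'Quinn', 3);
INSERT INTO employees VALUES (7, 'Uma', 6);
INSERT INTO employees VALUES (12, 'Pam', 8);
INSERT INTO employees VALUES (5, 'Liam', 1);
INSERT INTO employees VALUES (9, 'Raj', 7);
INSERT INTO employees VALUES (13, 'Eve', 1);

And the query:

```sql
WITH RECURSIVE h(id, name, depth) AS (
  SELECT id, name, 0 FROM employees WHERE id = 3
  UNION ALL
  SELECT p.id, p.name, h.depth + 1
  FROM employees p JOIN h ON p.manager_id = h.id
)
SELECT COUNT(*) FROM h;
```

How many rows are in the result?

10

Base: id=3 (Nina) at depth 0.
Iteration 1: rows with manager_id in {3} -> Quinn (id 4, depth 1), Xena (id 8, depth 1).
Iteration 2: rows with manager_id in {4,8} -> Sara (id 6, depth 2), Bob (id 11, depth 2), Pam (id 12, depth 2).
Iteration 3: rows with manager_id in {6,11,12} -> Uma (id 7, depth 3), Dave (id 10, depth 3).
Iteration 4: rows with manager_id in {7,10} -> Raj (id 9, depth 4).
Iteration 5: rows with manager_id in {9} -> Karl (id 14, depth 5).
Iteration 6: no rows with manager_id in {14}; recursion stops.
Total rows emitted: 10.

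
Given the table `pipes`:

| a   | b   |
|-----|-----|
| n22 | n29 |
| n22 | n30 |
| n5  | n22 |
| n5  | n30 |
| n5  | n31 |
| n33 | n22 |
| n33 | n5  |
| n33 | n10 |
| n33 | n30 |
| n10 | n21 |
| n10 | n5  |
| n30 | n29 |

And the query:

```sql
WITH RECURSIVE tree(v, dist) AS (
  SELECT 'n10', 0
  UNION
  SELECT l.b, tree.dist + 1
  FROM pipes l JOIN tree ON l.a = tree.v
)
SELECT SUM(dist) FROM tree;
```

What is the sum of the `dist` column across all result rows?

Base: (n10, dist=0).
Iteration 1: edges from {n10} -> (n21, dist=1), (n5, dist=1).
Iteration 2: edges from {n21,n5} -> (n22, dist=2), (n30, dist=2), (n31, dist=2).
Iteration 3: edges from {n22,n30,n31} -> (n29, dist=3), (n30, dist=3). [UNION drops 1 duplicate row(s)]
Iteration 4: edges from {n29,n30} -> (n29, dist=4).
Iteration 5: no outgoing edges from {n29}; recursion stops.
SUM(dist) = 0 + 1 + 1 + 2 + 2 + 2 + 3 + 3 + 4 = 18.

18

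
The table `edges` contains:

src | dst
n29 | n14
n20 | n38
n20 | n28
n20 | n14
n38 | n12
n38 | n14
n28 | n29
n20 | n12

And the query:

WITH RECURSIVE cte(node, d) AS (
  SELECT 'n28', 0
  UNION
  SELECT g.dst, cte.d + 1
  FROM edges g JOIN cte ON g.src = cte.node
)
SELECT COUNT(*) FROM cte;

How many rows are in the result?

Base: (n28, d=0).
Iteration 1: edges from {n28} -> (n29, d=1).
Iteration 2: edges from {n29} -> (n14, d=2).
Iteration 3: no outgoing edges from {n14}; recursion stops.
Total rows emitted: 3.

3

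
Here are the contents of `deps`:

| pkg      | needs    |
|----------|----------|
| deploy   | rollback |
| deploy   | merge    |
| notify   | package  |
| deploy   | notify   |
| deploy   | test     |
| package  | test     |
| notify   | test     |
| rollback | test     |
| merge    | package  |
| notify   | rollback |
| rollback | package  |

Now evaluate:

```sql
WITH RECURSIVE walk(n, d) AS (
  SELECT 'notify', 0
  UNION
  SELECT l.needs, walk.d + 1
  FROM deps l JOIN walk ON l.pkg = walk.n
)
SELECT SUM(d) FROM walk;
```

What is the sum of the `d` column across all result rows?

10

Base: (notify, d=0).
Iteration 1: edges from {notify} -> (package, d=1), (rollback, d=1), (test, d=1).
Iteration 2: edges from {package,rollback,test} -> (package, d=2), (test, d=2). [UNION drops 1 duplicate row(s)]
Iteration 3: edges from {package,test} -> (test, d=3).
Iteration 4: no outgoing edges from {test}; recursion stops.
SUM(d) = 0 + 1 + 1 + 1 + 2 + 2 + 3 = 10.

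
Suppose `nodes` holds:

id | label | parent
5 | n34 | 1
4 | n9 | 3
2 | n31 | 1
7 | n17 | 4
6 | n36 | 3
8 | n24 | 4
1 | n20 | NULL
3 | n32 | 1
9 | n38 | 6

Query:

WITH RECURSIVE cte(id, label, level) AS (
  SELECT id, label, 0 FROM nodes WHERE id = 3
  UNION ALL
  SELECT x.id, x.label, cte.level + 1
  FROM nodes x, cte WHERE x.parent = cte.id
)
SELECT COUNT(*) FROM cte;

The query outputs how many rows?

Base: id=3 (n32) at level 0.
Iteration 1: rows with parent in {3} -> n9 (id 4, level 1), n36 (id 6, level 1).
Iteration 2: rows with parent in {4,6} -> n17 (id 7, level 2), n24 (id 8, level 2), n38 (id 9, level 2).
Iteration 3: no rows with parent in {7,8,9}; recursion stops.
Total rows emitted: 6.

6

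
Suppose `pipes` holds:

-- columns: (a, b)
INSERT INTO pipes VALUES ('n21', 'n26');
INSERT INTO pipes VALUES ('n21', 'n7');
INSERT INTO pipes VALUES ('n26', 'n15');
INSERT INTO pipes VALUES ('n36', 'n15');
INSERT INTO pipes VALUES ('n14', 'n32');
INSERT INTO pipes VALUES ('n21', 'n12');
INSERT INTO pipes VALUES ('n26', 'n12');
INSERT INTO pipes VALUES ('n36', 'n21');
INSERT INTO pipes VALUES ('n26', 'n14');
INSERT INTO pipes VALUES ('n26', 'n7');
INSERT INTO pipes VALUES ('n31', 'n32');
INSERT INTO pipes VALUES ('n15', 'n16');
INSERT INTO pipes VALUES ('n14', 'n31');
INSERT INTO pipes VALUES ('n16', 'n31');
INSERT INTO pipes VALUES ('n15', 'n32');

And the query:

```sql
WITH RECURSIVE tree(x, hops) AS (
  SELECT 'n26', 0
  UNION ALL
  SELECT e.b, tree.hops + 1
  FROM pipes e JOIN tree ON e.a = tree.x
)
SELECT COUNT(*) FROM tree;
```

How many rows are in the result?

Base: (n26, hops=0).
Iteration 1: edges from {n26} -> (n12, hops=1), (n14, hops=1), (n15, hops=1), (n7, hops=1).
Iteration 2: edges from {n12,n14,n15,n7} -> (n16, hops=2), (n31, hops=2), (n32, hops=2) x2. [UNION ALL keeps all 4 new rows, including repeats]
Iteration 3: edges from {n16,n31,n32} -> (n31, hops=3), (n32, hops=3).
Iteration 4: edges from {n31,n32} -> (n32, hops=4).
Iteration 5: no outgoing edges from {n32}; recursion stops.
Total rows emitted: 12.

12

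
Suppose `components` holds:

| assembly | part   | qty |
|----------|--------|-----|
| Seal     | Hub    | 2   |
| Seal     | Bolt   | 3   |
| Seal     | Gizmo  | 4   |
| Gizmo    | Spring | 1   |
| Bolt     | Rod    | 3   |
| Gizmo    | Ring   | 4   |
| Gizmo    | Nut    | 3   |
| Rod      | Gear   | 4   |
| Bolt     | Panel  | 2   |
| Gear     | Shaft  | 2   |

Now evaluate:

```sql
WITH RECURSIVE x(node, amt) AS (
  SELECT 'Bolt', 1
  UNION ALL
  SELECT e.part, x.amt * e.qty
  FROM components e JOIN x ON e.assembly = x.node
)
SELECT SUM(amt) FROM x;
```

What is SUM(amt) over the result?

Base: (Bolt, amt=1).
Iteration 1: components of {Bolt} -> Panel = 1*2 = 2, Rod = 1*3 = 3.
Iteration 2: components of {Panel,Rod} -> Gear = 3*4 = 12.
Iteration 3: components of {Gear} -> Shaft = 12*2 = 24.
Iteration 4: no further components; recursion stops.
SUM(amt) = 1 + 3 + 2 + 12 + 24 = 42.

42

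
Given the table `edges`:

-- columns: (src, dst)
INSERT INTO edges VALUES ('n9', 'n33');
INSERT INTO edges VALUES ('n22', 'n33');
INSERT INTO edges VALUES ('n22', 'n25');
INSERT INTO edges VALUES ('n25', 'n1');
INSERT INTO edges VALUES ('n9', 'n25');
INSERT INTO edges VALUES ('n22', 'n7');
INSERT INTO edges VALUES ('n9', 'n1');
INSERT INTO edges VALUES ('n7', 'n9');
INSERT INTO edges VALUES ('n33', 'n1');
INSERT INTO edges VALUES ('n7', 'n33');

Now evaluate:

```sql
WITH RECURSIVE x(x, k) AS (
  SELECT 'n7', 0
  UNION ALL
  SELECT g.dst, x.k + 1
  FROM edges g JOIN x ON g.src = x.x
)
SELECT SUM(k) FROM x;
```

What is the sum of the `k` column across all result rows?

16

Base: (n7, k=0).
Iteration 1: edges from {n7} -> (n33, k=1), (n9, k=1).
Iteration 2: edges from {n33,n9} -> (n1, k=2) x2, (n25, k=2), (n33, k=2). [UNION ALL keeps all 4 new rows, including repeats]
Iteration 3: edges from {n1,n25,n33} -> (n1, k=3) x2. [UNION ALL keeps all 2 new rows, including repeats]
Iteration 4: no outgoing edges from {n1}; recursion stops.
SUM(k) = 0 + 1 + 1 + 2 + 2 + 2 + 2 + 3 + 3 = 16.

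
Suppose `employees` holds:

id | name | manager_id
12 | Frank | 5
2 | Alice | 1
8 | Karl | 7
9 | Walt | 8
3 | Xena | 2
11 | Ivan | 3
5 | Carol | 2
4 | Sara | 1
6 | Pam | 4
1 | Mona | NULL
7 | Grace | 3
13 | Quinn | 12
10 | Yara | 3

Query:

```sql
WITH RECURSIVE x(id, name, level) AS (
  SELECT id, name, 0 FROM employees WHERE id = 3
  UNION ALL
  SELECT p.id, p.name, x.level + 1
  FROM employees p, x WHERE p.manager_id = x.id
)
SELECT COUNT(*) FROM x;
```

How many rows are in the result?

Base: id=3 (Xena) at level 0.
Iteration 1: rows with manager_id in {3} -> Grace (id 7, level 1), Yara (id 10, level 1), Ivan (id 11, level 1).
Iteration 2: rows with manager_id in {7,10,11} -> Karl (id 8, level 2).
Iteration 3: rows with manager_id in {8} -> Walt (id 9, level 3).
Iteration 4: no rows with manager_id in {9}; recursion stops.
Total rows emitted: 6.

6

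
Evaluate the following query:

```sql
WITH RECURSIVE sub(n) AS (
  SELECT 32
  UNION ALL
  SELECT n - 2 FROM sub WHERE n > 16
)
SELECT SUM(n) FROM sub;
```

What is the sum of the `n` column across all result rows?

216

Base: n=32.
Iteration 1: 32 > 16 holds -> n = 32 - 2 = 30.
Iteration 2: 30 > 16 holds -> n = 30 - 2 = 28.
Iteration 3: 28 > 16 holds -> n = 28 - 2 = 26.
Iteration 4: 26 > 16 holds -> n = 26 - 2 = 24.
Iteration 5: 24 > 16 holds -> n = 24 - 2 = 22.
Iteration 6: 22 > 16 holds -> n = 22 - 2 = 20.
Iteration 7: 20 > 16 holds -> n = 20 - 2 = 18.
Iteration 8: 18 > 16 holds -> n = 18 - 2 = 16.
Iteration 9: 16 > 16 fails; recursion stops.
SUM(n) = 32 + 30 + 28 + 26 + 24 + 22 + 20 + 18 + 16 = 216.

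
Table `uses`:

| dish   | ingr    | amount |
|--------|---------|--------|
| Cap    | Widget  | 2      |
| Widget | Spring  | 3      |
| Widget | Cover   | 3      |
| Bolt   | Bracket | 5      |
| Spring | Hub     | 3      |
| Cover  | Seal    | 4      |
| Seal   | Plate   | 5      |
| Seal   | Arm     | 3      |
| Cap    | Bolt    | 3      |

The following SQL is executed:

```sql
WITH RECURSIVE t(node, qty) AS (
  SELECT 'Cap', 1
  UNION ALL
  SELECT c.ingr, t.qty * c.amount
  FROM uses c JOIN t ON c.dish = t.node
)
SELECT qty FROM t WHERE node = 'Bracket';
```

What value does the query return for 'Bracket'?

Base: (Cap, qty=1).
Iteration 1: components of {Cap} -> Bolt = 1*3 = 3, Widget = 1*2 = 2.
Iteration 2: components of {Bolt,Widget} -> Bracket = 3*5 = 15, Cover = 2*3 = 6, Spring = 2*3 = 6.
Iteration 3: components of {Bracket,Cover,Spring} -> Hub = 6*3 = 18, Seal = 6*4 = 24.
Iteration 4: components of {Hub,Seal} -> Arm = 24*3 = 72, Plate = 24*5 = 120.
Iteration 5: no further components; recursion stops.

15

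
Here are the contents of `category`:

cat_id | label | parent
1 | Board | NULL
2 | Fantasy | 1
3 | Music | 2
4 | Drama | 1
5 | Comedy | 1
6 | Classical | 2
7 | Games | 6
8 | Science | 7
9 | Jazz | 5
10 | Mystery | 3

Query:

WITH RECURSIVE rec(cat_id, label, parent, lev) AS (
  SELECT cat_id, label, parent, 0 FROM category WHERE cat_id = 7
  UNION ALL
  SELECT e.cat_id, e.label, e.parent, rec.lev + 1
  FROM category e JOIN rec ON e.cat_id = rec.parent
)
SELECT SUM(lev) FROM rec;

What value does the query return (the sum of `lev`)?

Base: cat_id=7 (Games), parent=6, lev 0.
Iteration 1: join on cat_id=6 -> Classical (id 6, parent=2, lev 1).
Iteration 2: join on cat_id=2 -> Fantasy (id 2, parent=1, lev 2).
Iteration 3: join on cat_id=1 -> Board (id 1, parent=NULL, lev 3).
Iteration 4: parent is NULL; no match; recursion stops.
SUM(lev) = 0 + 1 + 2 + 3 = 6.

6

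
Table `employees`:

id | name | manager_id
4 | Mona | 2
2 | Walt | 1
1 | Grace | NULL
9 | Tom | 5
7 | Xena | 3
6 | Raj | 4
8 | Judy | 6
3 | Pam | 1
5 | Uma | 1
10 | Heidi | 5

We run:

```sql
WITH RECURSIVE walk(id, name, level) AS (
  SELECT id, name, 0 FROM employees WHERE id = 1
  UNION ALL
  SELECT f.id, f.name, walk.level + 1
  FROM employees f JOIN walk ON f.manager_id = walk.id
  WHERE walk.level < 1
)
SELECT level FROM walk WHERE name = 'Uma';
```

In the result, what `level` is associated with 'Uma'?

1

Base: id=1 (Grace) at level 0.
Iteration 1: rows with manager_id in {1} -> Walt (id 2, level 1), Pam (id 3, level 1), Uma (id 5, level 1).
Iteration 2: level < 1 fails for all current rows; recursion stops.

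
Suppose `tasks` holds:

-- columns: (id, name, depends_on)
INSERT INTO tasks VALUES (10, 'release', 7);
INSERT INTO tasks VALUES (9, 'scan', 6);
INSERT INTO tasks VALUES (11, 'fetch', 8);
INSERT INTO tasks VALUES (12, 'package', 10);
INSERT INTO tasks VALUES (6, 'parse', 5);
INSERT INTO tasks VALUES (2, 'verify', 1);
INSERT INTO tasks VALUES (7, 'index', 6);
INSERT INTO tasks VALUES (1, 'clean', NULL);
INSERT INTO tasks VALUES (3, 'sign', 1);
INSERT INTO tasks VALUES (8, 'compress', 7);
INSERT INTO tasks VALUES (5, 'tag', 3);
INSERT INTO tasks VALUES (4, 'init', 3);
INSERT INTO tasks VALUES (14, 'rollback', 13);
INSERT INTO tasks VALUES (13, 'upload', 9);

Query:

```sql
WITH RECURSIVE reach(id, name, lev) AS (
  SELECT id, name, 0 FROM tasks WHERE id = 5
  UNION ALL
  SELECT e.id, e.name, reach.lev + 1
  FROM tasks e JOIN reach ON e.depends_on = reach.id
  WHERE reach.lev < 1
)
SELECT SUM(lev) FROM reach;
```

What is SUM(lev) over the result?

Base: id=5 (tag) at lev 0.
Iteration 1: rows with depends_on in {5} -> parse (id 6, lev 1).
Iteration 2: lev < 1 fails for all current rows; recursion stops.
SUM(lev) = 0 + 1 = 1.

1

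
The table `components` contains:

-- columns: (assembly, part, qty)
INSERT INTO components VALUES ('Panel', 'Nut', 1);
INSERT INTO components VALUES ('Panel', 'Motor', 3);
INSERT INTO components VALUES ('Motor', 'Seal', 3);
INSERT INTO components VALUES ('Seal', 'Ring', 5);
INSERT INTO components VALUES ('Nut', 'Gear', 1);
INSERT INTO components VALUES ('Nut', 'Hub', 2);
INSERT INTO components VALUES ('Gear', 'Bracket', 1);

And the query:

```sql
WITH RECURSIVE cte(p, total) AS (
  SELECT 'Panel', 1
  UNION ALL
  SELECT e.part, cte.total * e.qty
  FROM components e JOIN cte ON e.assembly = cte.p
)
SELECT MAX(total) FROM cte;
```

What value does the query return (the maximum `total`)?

Base: (Panel, total=1).
Iteration 1: components of {Panel} -> Motor = 1*3 = 3, Nut = 1*1 = 1.
Iteration 2: components of {Motor,Nut} -> Gear = 1*1 = 1, Hub = 1*2 = 2, Seal = 3*3 = 9.
Iteration 3: components of {Gear,Hub,Seal} -> Bracket = 1*1 = 1, Ring = 9*5 = 45.
Iteration 4: no further components; recursion stops.
total values: 1, 1, 3, 1, 2, 9, 1, 45; the maximum is 45.

45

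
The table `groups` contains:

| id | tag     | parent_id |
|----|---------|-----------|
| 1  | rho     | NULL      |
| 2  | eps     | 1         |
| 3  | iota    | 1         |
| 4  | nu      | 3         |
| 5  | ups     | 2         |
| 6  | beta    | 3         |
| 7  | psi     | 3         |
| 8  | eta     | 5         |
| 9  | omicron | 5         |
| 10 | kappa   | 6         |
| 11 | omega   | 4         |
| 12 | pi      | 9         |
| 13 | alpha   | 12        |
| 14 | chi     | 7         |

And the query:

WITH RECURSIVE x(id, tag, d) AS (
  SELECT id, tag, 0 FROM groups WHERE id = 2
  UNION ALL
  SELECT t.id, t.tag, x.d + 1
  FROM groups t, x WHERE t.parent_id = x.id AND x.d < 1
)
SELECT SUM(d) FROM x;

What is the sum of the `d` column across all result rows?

1

Base: id=2 (eps) at d 0.
Iteration 1: rows with parent_id in {2} -> ups (id 5, d 1).
Iteration 2: d < 1 fails for all current rows; recursion stops.
SUM(d) = 0 + 1 = 1.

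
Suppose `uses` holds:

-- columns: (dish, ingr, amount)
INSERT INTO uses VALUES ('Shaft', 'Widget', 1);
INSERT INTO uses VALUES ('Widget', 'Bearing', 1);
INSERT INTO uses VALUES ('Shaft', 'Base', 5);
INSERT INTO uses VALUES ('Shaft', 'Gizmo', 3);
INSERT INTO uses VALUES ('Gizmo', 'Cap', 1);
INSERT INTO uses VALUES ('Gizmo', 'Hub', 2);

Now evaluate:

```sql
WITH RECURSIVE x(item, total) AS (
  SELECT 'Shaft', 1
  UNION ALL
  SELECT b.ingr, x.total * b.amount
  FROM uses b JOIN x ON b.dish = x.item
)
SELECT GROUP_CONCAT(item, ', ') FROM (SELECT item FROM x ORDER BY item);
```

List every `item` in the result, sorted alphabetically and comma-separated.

Base, Bearing, Cap, Gizmo, Hub, Shaft, Widget

Base: (Shaft, total=1).
Iteration 1: components of {Shaft} -> Base = 1*5 = 5, Gizmo = 1*3 = 3, Widget = 1*1 = 1.
Iteration 2: components of {Base,Gizmo,Widget} -> Bearing = 1*1 = 1, Cap = 3*1 = 3, Hub = 3*2 = 6.
Iteration 3: no further components; recursion stops.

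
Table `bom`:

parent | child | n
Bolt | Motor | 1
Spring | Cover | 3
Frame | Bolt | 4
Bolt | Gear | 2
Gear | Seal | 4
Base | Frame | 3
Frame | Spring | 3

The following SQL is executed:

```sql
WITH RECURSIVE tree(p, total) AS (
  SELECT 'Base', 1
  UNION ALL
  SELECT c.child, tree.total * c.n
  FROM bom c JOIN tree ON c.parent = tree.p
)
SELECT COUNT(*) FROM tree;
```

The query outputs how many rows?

8

Base: (Base, total=1).
Iteration 1: components of {Base} -> Frame = 1*3 = 3.
Iteration 2: components of {Frame} -> Bolt = 3*4 = 12, Spring = 3*3 = 9.
Iteration 3: components of {Bolt,Spring} -> Cover = 9*3 = 27, Gear = 12*2 = 24, Motor = 12*1 = 12.
Iteration 4: components of {Cover,Gear,Motor} -> Seal = 24*4 = 96.
Iteration 5: no further components; recursion stops.
Total rows emitted: 8.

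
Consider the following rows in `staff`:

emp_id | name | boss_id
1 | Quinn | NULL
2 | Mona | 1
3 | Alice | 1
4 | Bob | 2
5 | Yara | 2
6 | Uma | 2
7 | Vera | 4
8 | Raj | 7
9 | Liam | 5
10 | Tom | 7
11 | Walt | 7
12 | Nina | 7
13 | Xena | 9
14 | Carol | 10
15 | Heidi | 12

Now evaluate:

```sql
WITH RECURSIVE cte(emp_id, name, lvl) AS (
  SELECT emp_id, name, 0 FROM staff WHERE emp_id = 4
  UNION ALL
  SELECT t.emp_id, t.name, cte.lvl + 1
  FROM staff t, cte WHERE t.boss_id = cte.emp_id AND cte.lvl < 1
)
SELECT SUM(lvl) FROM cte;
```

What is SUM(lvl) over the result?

1

Base: emp_id=4 (Bob) at lvl 0.
Iteration 1: rows with boss_id in {4} -> Vera (id 7, lvl 1).
Iteration 2: lvl < 1 fails for all current rows; recursion stops.
SUM(lvl) = 0 + 1 = 1.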